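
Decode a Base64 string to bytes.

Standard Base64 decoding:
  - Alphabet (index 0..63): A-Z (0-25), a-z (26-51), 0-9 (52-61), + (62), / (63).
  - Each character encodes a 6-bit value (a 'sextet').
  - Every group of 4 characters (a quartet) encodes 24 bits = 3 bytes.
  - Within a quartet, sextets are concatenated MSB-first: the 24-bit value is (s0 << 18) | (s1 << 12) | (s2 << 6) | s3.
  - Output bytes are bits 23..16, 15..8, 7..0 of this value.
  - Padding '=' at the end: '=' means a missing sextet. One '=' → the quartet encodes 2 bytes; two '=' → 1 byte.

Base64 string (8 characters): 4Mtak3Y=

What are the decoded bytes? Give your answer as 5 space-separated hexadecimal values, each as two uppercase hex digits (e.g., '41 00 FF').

After char 0 ('4'=56): chars_in_quartet=1 acc=0x38 bytes_emitted=0
After char 1 ('M'=12): chars_in_quartet=2 acc=0xE0C bytes_emitted=0
After char 2 ('t'=45): chars_in_quartet=3 acc=0x3832D bytes_emitted=0
After char 3 ('a'=26): chars_in_quartet=4 acc=0xE0CB5A -> emit E0 CB 5A, reset; bytes_emitted=3
After char 4 ('k'=36): chars_in_quartet=1 acc=0x24 bytes_emitted=3
After char 5 ('3'=55): chars_in_quartet=2 acc=0x937 bytes_emitted=3
After char 6 ('Y'=24): chars_in_quartet=3 acc=0x24DD8 bytes_emitted=3
Padding '=': partial quartet acc=0x24DD8 -> emit 93 76; bytes_emitted=5

Answer: E0 CB 5A 93 76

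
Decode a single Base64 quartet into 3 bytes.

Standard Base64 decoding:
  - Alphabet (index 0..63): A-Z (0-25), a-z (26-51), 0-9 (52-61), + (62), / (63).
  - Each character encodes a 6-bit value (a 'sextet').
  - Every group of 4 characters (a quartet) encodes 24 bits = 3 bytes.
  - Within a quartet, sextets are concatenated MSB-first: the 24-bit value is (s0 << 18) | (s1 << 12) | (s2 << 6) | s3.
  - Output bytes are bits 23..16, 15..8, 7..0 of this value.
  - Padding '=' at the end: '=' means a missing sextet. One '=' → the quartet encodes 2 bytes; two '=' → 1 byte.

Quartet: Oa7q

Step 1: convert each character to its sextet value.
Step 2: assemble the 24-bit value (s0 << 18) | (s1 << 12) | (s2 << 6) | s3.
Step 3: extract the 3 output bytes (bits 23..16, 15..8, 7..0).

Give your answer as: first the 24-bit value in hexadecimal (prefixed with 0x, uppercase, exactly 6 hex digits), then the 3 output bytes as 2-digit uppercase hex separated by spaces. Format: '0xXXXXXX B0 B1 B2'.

Answer: 0x39AEEA 39 AE EA

Derivation:
Sextets: O=14, a=26, 7=59, q=42
24-bit: (14<<18) | (26<<12) | (59<<6) | 42
      = 0x380000 | 0x01A000 | 0x000EC0 | 0x00002A
      = 0x39AEEA
Bytes: (v>>16)&0xFF=39, (v>>8)&0xFF=AE, v&0xFF=EA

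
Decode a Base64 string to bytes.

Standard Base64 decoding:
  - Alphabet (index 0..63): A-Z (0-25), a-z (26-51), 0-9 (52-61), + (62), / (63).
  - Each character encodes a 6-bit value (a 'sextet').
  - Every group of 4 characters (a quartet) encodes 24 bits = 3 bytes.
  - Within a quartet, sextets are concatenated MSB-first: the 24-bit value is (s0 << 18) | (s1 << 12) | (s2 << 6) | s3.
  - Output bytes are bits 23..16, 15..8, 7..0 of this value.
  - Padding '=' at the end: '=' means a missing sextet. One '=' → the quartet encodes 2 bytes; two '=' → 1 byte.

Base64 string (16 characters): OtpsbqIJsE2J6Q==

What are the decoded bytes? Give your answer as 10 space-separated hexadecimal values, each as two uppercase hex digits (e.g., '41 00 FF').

After char 0 ('O'=14): chars_in_quartet=1 acc=0xE bytes_emitted=0
After char 1 ('t'=45): chars_in_quartet=2 acc=0x3AD bytes_emitted=0
After char 2 ('p'=41): chars_in_quartet=3 acc=0xEB69 bytes_emitted=0
After char 3 ('s'=44): chars_in_quartet=4 acc=0x3ADA6C -> emit 3A DA 6C, reset; bytes_emitted=3
After char 4 ('b'=27): chars_in_quartet=1 acc=0x1B bytes_emitted=3
After char 5 ('q'=42): chars_in_quartet=2 acc=0x6EA bytes_emitted=3
After char 6 ('I'=8): chars_in_quartet=3 acc=0x1BA88 bytes_emitted=3
After char 7 ('J'=9): chars_in_quartet=4 acc=0x6EA209 -> emit 6E A2 09, reset; bytes_emitted=6
After char 8 ('s'=44): chars_in_quartet=1 acc=0x2C bytes_emitted=6
After char 9 ('E'=4): chars_in_quartet=2 acc=0xB04 bytes_emitted=6
After char 10 ('2'=54): chars_in_quartet=3 acc=0x2C136 bytes_emitted=6
After char 11 ('J'=9): chars_in_quartet=4 acc=0xB04D89 -> emit B0 4D 89, reset; bytes_emitted=9
After char 12 ('6'=58): chars_in_quartet=1 acc=0x3A bytes_emitted=9
After char 13 ('Q'=16): chars_in_quartet=2 acc=0xE90 bytes_emitted=9
Padding '==': partial quartet acc=0xE90 -> emit E9; bytes_emitted=10

Answer: 3A DA 6C 6E A2 09 B0 4D 89 E9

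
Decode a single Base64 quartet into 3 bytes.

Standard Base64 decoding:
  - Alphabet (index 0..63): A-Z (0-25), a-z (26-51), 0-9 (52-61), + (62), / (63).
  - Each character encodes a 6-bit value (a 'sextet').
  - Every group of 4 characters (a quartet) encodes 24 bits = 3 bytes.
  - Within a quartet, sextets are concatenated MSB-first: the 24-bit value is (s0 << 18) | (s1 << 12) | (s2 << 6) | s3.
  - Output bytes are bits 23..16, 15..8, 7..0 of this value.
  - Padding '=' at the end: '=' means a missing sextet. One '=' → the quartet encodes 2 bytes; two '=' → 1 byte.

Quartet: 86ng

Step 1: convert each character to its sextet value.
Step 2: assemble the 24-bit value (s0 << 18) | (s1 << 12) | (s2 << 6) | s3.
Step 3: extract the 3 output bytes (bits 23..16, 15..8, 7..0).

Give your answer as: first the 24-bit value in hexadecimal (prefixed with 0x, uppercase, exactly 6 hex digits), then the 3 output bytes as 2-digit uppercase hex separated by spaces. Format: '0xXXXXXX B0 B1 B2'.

Answer: 0xF3A9E0 F3 A9 E0

Derivation:
Sextets: 8=60, 6=58, n=39, g=32
24-bit: (60<<18) | (58<<12) | (39<<6) | 32
      = 0xF00000 | 0x03A000 | 0x0009C0 | 0x000020
      = 0xF3A9E0
Bytes: (v>>16)&0xFF=F3, (v>>8)&0xFF=A9, v&0xFF=E0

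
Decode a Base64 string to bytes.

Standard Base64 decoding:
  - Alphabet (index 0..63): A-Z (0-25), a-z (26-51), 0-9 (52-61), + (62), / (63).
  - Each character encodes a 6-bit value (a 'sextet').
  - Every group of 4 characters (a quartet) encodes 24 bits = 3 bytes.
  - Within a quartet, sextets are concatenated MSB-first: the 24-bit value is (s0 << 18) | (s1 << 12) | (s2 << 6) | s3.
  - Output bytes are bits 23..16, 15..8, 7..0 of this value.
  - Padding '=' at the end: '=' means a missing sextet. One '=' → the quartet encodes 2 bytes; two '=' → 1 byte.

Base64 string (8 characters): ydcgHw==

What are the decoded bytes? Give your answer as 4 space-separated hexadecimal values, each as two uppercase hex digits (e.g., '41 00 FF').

After char 0 ('y'=50): chars_in_quartet=1 acc=0x32 bytes_emitted=0
After char 1 ('d'=29): chars_in_quartet=2 acc=0xC9D bytes_emitted=0
After char 2 ('c'=28): chars_in_quartet=3 acc=0x3275C bytes_emitted=0
After char 3 ('g'=32): chars_in_quartet=4 acc=0xC9D720 -> emit C9 D7 20, reset; bytes_emitted=3
After char 4 ('H'=7): chars_in_quartet=1 acc=0x7 bytes_emitted=3
After char 5 ('w'=48): chars_in_quartet=2 acc=0x1F0 bytes_emitted=3
Padding '==': partial quartet acc=0x1F0 -> emit 1F; bytes_emitted=4

Answer: C9 D7 20 1F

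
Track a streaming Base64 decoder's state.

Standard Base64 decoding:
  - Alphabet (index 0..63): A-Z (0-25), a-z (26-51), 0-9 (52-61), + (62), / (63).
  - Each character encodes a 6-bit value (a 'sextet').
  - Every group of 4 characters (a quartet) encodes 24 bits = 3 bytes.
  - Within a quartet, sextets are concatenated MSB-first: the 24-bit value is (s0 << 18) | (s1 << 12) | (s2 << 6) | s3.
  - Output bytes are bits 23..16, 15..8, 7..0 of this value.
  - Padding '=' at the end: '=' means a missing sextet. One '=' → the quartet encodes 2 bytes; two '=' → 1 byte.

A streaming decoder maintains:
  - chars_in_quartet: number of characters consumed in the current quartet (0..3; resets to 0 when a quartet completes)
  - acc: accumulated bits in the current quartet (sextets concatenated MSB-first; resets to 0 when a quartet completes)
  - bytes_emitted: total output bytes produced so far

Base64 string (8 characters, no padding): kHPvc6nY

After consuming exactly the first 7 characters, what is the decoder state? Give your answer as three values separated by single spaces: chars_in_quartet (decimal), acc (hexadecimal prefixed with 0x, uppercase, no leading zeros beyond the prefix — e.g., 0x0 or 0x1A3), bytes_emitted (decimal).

After char 0 ('k'=36): chars_in_quartet=1 acc=0x24 bytes_emitted=0
After char 1 ('H'=7): chars_in_quartet=2 acc=0x907 bytes_emitted=0
After char 2 ('P'=15): chars_in_quartet=3 acc=0x241CF bytes_emitted=0
After char 3 ('v'=47): chars_in_quartet=4 acc=0x9073EF -> emit 90 73 EF, reset; bytes_emitted=3
After char 4 ('c'=28): chars_in_quartet=1 acc=0x1C bytes_emitted=3
After char 5 ('6'=58): chars_in_quartet=2 acc=0x73A bytes_emitted=3
After char 6 ('n'=39): chars_in_quartet=3 acc=0x1CEA7 bytes_emitted=3

Answer: 3 0x1CEA7 3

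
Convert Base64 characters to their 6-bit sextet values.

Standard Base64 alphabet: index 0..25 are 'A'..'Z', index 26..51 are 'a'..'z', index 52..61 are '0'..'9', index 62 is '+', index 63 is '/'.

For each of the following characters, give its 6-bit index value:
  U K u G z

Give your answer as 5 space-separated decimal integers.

'U': A..Z range, ord('U') − ord('A') = 20
'K': A..Z range, ord('K') − ord('A') = 10
'u': a..z range, 26 + ord('u') − ord('a') = 46
'G': A..Z range, ord('G') − ord('A') = 6
'z': a..z range, 26 + ord('z') − ord('a') = 51

Answer: 20 10 46 6 51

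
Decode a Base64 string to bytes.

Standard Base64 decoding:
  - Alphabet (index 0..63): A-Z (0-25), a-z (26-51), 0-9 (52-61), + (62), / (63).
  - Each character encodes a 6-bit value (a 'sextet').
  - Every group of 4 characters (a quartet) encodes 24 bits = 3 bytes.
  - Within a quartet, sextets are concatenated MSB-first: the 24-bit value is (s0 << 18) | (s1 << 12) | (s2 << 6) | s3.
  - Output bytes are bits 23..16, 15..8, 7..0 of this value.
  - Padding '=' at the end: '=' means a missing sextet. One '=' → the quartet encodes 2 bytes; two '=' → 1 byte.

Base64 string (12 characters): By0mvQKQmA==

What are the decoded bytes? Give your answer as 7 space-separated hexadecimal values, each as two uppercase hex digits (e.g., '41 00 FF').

Answer: 07 2D 26 BD 02 90 98

Derivation:
After char 0 ('B'=1): chars_in_quartet=1 acc=0x1 bytes_emitted=0
After char 1 ('y'=50): chars_in_quartet=2 acc=0x72 bytes_emitted=0
After char 2 ('0'=52): chars_in_quartet=3 acc=0x1CB4 bytes_emitted=0
After char 3 ('m'=38): chars_in_quartet=4 acc=0x72D26 -> emit 07 2D 26, reset; bytes_emitted=3
After char 4 ('v'=47): chars_in_quartet=1 acc=0x2F bytes_emitted=3
After char 5 ('Q'=16): chars_in_quartet=2 acc=0xBD0 bytes_emitted=3
After char 6 ('K'=10): chars_in_quartet=3 acc=0x2F40A bytes_emitted=3
After char 7 ('Q'=16): chars_in_quartet=4 acc=0xBD0290 -> emit BD 02 90, reset; bytes_emitted=6
After char 8 ('m'=38): chars_in_quartet=1 acc=0x26 bytes_emitted=6
After char 9 ('A'=0): chars_in_quartet=2 acc=0x980 bytes_emitted=6
Padding '==': partial quartet acc=0x980 -> emit 98; bytes_emitted=7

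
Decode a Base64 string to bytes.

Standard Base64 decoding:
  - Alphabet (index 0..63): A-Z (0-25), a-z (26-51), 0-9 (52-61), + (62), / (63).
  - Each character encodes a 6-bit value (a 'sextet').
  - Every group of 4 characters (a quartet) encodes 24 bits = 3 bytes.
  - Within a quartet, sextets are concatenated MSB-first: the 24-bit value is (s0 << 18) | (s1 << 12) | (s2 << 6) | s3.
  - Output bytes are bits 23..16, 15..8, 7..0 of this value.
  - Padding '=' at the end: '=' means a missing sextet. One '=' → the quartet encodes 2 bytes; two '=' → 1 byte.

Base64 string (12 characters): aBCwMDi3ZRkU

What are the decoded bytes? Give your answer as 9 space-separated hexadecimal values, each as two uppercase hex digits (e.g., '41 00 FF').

Answer: 68 10 B0 30 38 B7 65 19 14

Derivation:
After char 0 ('a'=26): chars_in_quartet=1 acc=0x1A bytes_emitted=0
After char 1 ('B'=1): chars_in_quartet=2 acc=0x681 bytes_emitted=0
After char 2 ('C'=2): chars_in_quartet=3 acc=0x1A042 bytes_emitted=0
After char 3 ('w'=48): chars_in_quartet=4 acc=0x6810B0 -> emit 68 10 B0, reset; bytes_emitted=3
After char 4 ('M'=12): chars_in_quartet=1 acc=0xC bytes_emitted=3
After char 5 ('D'=3): chars_in_quartet=2 acc=0x303 bytes_emitted=3
After char 6 ('i'=34): chars_in_quartet=3 acc=0xC0E2 bytes_emitted=3
After char 7 ('3'=55): chars_in_quartet=4 acc=0x3038B7 -> emit 30 38 B7, reset; bytes_emitted=6
After char 8 ('Z'=25): chars_in_quartet=1 acc=0x19 bytes_emitted=6
After char 9 ('R'=17): chars_in_quartet=2 acc=0x651 bytes_emitted=6
After char 10 ('k'=36): chars_in_quartet=3 acc=0x19464 bytes_emitted=6
After char 11 ('U'=20): chars_in_quartet=4 acc=0x651914 -> emit 65 19 14, reset; bytes_emitted=9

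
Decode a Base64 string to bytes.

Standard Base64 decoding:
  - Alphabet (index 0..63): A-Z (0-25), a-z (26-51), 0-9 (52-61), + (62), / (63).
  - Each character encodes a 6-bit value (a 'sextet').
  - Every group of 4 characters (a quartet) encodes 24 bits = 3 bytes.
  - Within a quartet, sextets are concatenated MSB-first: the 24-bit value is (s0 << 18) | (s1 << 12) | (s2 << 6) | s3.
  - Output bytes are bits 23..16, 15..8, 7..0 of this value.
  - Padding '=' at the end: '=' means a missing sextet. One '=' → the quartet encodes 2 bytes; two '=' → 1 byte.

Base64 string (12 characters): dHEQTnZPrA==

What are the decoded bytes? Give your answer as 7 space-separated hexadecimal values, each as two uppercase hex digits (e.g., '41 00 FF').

After char 0 ('d'=29): chars_in_quartet=1 acc=0x1D bytes_emitted=0
After char 1 ('H'=7): chars_in_quartet=2 acc=0x747 bytes_emitted=0
After char 2 ('E'=4): chars_in_quartet=3 acc=0x1D1C4 bytes_emitted=0
After char 3 ('Q'=16): chars_in_quartet=4 acc=0x747110 -> emit 74 71 10, reset; bytes_emitted=3
After char 4 ('T'=19): chars_in_quartet=1 acc=0x13 bytes_emitted=3
After char 5 ('n'=39): chars_in_quartet=2 acc=0x4E7 bytes_emitted=3
After char 6 ('Z'=25): chars_in_quartet=3 acc=0x139D9 bytes_emitted=3
After char 7 ('P'=15): chars_in_quartet=4 acc=0x4E764F -> emit 4E 76 4F, reset; bytes_emitted=6
After char 8 ('r'=43): chars_in_quartet=1 acc=0x2B bytes_emitted=6
After char 9 ('A'=0): chars_in_quartet=2 acc=0xAC0 bytes_emitted=6
Padding '==': partial quartet acc=0xAC0 -> emit AC; bytes_emitted=7

Answer: 74 71 10 4E 76 4F AC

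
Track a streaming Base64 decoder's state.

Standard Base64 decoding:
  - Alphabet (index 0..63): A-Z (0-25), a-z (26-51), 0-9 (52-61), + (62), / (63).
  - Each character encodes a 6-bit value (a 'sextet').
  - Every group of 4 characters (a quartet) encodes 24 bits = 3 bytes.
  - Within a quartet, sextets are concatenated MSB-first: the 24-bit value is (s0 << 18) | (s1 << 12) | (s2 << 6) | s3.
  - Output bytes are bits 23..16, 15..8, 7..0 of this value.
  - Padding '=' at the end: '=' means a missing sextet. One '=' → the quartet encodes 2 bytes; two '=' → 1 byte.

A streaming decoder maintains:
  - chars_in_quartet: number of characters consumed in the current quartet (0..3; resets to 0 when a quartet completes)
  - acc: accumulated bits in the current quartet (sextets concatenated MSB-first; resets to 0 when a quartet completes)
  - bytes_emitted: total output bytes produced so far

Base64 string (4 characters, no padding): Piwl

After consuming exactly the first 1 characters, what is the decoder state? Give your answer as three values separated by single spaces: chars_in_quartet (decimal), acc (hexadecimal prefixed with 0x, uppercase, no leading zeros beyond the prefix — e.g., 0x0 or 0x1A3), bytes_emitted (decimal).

After char 0 ('P'=15): chars_in_quartet=1 acc=0xF bytes_emitted=0

Answer: 1 0xF 0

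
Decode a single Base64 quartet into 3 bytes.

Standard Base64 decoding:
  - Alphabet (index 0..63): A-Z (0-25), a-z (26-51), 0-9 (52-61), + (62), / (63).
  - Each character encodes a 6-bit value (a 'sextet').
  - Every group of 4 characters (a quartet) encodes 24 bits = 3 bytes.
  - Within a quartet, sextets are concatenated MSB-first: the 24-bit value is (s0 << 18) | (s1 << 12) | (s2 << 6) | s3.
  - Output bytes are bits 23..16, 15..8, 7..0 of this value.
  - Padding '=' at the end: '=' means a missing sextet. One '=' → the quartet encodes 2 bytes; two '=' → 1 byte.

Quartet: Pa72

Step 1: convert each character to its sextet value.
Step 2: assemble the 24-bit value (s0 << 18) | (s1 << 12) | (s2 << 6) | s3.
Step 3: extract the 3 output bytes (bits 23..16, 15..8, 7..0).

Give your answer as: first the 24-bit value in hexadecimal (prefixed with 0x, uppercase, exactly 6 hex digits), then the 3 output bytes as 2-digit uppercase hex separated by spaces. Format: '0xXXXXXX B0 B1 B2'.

Sextets: P=15, a=26, 7=59, 2=54
24-bit: (15<<18) | (26<<12) | (59<<6) | 54
      = 0x3C0000 | 0x01A000 | 0x000EC0 | 0x000036
      = 0x3DAEF6
Bytes: (v>>16)&0xFF=3D, (v>>8)&0xFF=AE, v&0xFF=F6

Answer: 0x3DAEF6 3D AE F6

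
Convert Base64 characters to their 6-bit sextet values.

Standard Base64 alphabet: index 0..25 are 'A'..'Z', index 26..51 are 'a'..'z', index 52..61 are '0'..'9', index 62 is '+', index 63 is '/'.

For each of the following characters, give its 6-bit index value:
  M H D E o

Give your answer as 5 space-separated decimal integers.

'M': A..Z range, ord('M') − ord('A') = 12
'H': A..Z range, ord('H') − ord('A') = 7
'D': A..Z range, ord('D') − ord('A') = 3
'E': A..Z range, ord('E') − ord('A') = 4
'o': a..z range, 26 + ord('o') − ord('a') = 40

Answer: 12 7 3 4 40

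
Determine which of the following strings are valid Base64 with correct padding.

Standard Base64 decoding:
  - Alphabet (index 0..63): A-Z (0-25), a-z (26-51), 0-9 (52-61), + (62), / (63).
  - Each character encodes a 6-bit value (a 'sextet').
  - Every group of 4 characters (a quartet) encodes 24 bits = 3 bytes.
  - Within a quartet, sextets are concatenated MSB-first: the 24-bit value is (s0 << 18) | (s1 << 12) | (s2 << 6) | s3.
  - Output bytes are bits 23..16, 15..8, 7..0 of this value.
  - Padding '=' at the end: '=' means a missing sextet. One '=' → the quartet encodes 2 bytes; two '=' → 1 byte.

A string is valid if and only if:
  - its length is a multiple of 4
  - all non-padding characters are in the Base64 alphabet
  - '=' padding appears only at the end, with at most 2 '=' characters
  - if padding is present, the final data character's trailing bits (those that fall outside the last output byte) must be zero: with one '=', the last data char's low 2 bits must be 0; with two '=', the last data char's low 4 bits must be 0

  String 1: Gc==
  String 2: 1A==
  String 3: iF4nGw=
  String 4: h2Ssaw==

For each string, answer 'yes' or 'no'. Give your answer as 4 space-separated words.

String 1: 'Gc==' → invalid (bad trailing bits)
String 2: '1A==' → valid
String 3: 'iF4nGw=' → invalid (len=7 not mult of 4)
String 4: 'h2Ssaw==' → valid

Answer: no yes no yes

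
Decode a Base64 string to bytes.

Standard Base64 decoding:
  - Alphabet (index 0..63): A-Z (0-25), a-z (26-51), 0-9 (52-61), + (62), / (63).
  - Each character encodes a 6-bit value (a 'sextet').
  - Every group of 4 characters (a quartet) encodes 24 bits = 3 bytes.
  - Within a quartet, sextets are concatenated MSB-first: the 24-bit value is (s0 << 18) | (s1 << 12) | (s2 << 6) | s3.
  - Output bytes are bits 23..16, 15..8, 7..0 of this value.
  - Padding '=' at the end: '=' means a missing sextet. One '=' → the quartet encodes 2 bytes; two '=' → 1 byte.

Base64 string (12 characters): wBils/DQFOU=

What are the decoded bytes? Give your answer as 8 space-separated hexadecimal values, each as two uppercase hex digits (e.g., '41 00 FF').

Answer: C0 18 A5 B3 F0 D0 14 E5

Derivation:
After char 0 ('w'=48): chars_in_quartet=1 acc=0x30 bytes_emitted=0
After char 1 ('B'=1): chars_in_quartet=2 acc=0xC01 bytes_emitted=0
After char 2 ('i'=34): chars_in_quartet=3 acc=0x30062 bytes_emitted=0
After char 3 ('l'=37): chars_in_quartet=4 acc=0xC018A5 -> emit C0 18 A5, reset; bytes_emitted=3
After char 4 ('s'=44): chars_in_quartet=1 acc=0x2C bytes_emitted=3
After char 5 ('/'=63): chars_in_quartet=2 acc=0xB3F bytes_emitted=3
After char 6 ('D'=3): chars_in_quartet=3 acc=0x2CFC3 bytes_emitted=3
After char 7 ('Q'=16): chars_in_quartet=4 acc=0xB3F0D0 -> emit B3 F0 D0, reset; bytes_emitted=6
After char 8 ('F'=5): chars_in_quartet=1 acc=0x5 bytes_emitted=6
After char 9 ('O'=14): chars_in_quartet=2 acc=0x14E bytes_emitted=6
After char 10 ('U'=20): chars_in_quartet=3 acc=0x5394 bytes_emitted=6
Padding '=': partial quartet acc=0x5394 -> emit 14 E5; bytes_emitted=8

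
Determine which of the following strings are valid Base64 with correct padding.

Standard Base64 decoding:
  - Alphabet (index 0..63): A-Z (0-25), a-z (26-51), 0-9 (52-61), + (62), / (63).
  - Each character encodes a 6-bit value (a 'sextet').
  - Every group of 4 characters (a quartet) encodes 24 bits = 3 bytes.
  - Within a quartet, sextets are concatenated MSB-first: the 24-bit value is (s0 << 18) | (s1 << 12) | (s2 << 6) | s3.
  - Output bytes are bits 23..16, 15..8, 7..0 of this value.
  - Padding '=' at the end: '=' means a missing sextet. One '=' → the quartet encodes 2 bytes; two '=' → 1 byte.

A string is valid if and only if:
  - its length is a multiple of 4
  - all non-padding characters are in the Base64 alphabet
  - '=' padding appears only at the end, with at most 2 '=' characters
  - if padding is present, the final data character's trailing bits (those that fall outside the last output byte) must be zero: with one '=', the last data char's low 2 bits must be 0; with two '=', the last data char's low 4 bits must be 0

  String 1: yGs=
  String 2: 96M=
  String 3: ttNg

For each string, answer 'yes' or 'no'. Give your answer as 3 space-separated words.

Answer: yes yes yes

Derivation:
String 1: 'yGs=' → valid
String 2: '96M=' → valid
String 3: 'ttNg' → valid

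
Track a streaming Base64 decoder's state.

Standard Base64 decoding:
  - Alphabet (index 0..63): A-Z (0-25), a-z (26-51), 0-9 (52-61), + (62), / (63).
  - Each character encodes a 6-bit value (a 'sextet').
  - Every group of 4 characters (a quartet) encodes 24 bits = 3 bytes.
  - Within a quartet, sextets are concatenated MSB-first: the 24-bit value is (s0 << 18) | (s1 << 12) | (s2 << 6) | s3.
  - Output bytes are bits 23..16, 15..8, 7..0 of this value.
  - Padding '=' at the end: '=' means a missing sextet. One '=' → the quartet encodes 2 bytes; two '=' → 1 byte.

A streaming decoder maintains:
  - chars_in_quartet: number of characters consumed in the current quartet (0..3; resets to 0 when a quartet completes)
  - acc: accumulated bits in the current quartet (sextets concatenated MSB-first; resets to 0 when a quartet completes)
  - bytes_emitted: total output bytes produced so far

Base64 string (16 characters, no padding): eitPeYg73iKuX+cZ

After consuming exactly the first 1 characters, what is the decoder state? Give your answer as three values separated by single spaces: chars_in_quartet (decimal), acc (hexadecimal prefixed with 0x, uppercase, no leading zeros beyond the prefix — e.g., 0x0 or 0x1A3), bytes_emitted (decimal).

Answer: 1 0x1E 0

Derivation:
After char 0 ('e'=30): chars_in_quartet=1 acc=0x1E bytes_emitted=0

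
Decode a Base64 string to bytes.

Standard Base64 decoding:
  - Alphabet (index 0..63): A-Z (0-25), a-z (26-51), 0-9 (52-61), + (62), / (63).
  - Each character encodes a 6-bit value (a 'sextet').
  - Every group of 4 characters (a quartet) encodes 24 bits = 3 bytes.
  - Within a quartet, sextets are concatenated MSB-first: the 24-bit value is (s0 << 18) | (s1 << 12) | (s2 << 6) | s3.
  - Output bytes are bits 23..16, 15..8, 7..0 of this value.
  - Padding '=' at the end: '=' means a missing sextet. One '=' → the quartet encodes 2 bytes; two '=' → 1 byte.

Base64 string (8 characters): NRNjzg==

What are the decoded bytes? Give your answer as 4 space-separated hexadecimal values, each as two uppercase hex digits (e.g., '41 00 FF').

Answer: 35 13 63 CE

Derivation:
After char 0 ('N'=13): chars_in_quartet=1 acc=0xD bytes_emitted=0
After char 1 ('R'=17): chars_in_quartet=2 acc=0x351 bytes_emitted=0
After char 2 ('N'=13): chars_in_quartet=3 acc=0xD44D bytes_emitted=0
After char 3 ('j'=35): chars_in_quartet=4 acc=0x351363 -> emit 35 13 63, reset; bytes_emitted=3
After char 4 ('z'=51): chars_in_quartet=1 acc=0x33 bytes_emitted=3
After char 5 ('g'=32): chars_in_quartet=2 acc=0xCE0 bytes_emitted=3
Padding '==': partial quartet acc=0xCE0 -> emit CE; bytes_emitted=4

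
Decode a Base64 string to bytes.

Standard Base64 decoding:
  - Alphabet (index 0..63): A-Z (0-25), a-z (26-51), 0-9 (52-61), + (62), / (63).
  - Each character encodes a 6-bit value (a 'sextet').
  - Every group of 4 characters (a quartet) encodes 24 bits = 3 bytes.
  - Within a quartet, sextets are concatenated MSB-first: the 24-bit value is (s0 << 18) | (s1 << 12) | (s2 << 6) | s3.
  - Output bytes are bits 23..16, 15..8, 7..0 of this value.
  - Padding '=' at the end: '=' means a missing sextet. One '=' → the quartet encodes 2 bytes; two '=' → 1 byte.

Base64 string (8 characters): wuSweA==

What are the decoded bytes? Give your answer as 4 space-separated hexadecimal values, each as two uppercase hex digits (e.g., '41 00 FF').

After char 0 ('w'=48): chars_in_quartet=1 acc=0x30 bytes_emitted=0
After char 1 ('u'=46): chars_in_quartet=2 acc=0xC2E bytes_emitted=0
After char 2 ('S'=18): chars_in_quartet=3 acc=0x30B92 bytes_emitted=0
After char 3 ('w'=48): chars_in_quartet=4 acc=0xC2E4B0 -> emit C2 E4 B0, reset; bytes_emitted=3
After char 4 ('e'=30): chars_in_quartet=1 acc=0x1E bytes_emitted=3
After char 5 ('A'=0): chars_in_quartet=2 acc=0x780 bytes_emitted=3
Padding '==': partial quartet acc=0x780 -> emit 78; bytes_emitted=4

Answer: C2 E4 B0 78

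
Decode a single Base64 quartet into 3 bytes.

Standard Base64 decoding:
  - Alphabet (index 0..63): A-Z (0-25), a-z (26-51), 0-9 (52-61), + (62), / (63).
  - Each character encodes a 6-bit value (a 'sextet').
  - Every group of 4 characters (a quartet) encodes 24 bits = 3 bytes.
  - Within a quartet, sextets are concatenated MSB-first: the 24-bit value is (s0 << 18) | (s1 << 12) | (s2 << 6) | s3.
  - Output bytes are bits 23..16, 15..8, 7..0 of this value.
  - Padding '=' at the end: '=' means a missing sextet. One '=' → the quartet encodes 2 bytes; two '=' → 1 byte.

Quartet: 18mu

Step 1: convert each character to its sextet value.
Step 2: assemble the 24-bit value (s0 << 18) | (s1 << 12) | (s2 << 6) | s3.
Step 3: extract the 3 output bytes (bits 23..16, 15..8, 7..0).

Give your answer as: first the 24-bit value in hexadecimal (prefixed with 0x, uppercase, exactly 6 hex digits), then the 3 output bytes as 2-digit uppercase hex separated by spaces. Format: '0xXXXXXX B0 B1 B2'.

Answer: 0xD7C9AE D7 C9 AE

Derivation:
Sextets: 1=53, 8=60, m=38, u=46
24-bit: (53<<18) | (60<<12) | (38<<6) | 46
      = 0xD40000 | 0x03C000 | 0x000980 | 0x00002E
      = 0xD7C9AE
Bytes: (v>>16)&0xFF=D7, (v>>8)&0xFF=C9, v&0xFF=AE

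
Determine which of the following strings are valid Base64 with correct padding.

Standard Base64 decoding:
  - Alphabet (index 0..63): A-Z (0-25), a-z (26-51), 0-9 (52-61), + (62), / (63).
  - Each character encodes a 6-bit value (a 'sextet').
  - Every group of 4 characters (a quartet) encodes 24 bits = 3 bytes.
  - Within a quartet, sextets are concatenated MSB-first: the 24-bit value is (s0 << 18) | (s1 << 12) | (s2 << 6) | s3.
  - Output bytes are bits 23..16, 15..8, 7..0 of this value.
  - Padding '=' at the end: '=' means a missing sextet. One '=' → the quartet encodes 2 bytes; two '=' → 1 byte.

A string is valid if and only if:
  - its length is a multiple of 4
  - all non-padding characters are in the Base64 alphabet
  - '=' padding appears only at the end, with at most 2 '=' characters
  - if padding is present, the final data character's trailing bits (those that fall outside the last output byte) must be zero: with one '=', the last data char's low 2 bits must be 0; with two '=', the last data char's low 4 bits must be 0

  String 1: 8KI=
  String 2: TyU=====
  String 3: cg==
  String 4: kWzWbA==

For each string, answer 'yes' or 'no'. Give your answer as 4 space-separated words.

Answer: yes no yes yes

Derivation:
String 1: '8KI=' → valid
String 2: 'TyU=====' → invalid (5 pad chars (max 2))
String 3: 'cg==' → valid
String 4: 'kWzWbA==' → valid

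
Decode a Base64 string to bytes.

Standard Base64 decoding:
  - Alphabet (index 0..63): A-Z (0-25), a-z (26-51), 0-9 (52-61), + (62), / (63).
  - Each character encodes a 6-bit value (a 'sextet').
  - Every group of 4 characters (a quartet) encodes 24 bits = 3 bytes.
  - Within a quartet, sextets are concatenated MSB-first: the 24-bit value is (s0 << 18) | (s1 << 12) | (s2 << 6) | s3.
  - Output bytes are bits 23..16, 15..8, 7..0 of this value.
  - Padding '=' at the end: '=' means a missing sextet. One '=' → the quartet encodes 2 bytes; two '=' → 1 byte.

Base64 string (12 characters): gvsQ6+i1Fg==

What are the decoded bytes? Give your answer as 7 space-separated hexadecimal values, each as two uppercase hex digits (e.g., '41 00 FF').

Answer: 82 FB 10 EB E8 B5 16

Derivation:
After char 0 ('g'=32): chars_in_quartet=1 acc=0x20 bytes_emitted=0
After char 1 ('v'=47): chars_in_quartet=2 acc=0x82F bytes_emitted=0
After char 2 ('s'=44): chars_in_quartet=3 acc=0x20BEC bytes_emitted=0
After char 3 ('Q'=16): chars_in_quartet=4 acc=0x82FB10 -> emit 82 FB 10, reset; bytes_emitted=3
After char 4 ('6'=58): chars_in_quartet=1 acc=0x3A bytes_emitted=3
After char 5 ('+'=62): chars_in_quartet=2 acc=0xEBE bytes_emitted=3
After char 6 ('i'=34): chars_in_quartet=3 acc=0x3AFA2 bytes_emitted=3
After char 7 ('1'=53): chars_in_quartet=4 acc=0xEBE8B5 -> emit EB E8 B5, reset; bytes_emitted=6
After char 8 ('F'=5): chars_in_quartet=1 acc=0x5 bytes_emitted=6
After char 9 ('g'=32): chars_in_quartet=2 acc=0x160 bytes_emitted=6
Padding '==': partial quartet acc=0x160 -> emit 16; bytes_emitted=7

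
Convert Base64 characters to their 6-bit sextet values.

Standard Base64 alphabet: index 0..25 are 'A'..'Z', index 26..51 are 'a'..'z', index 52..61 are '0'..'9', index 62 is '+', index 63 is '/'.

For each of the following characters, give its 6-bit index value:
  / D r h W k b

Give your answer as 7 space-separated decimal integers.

Answer: 63 3 43 33 22 36 27

Derivation:
'/': index 63
'D': A..Z range, ord('D') − ord('A') = 3
'r': a..z range, 26 + ord('r') − ord('a') = 43
'h': a..z range, 26 + ord('h') − ord('a') = 33
'W': A..Z range, ord('W') − ord('A') = 22
'k': a..z range, 26 + ord('k') − ord('a') = 36
'b': a..z range, 26 + ord('b') − ord('a') = 27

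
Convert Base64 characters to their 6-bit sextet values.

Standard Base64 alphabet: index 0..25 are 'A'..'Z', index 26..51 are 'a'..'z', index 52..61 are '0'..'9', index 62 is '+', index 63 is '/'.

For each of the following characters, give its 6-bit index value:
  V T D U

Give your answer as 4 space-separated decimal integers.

Answer: 21 19 3 20

Derivation:
'V': A..Z range, ord('V') − ord('A') = 21
'T': A..Z range, ord('T') − ord('A') = 19
'D': A..Z range, ord('D') − ord('A') = 3
'U': A..Z range, ord('U') − ord('A') = 20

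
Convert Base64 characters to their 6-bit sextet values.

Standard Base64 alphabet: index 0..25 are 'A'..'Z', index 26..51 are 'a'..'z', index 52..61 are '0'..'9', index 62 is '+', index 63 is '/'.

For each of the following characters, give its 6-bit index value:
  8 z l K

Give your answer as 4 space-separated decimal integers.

Answer: 60 51 37 10

Derivation:
'8': 0..9 range, 52 + ord('8') − ord('0') = 60
'z': a..z range, 26 + ord('z') − ord('a') = 51
'l': a..z range, 26 + ord('l') − ord('a') = 37
'K': A..Z range, ord('K') − ord('A') = 10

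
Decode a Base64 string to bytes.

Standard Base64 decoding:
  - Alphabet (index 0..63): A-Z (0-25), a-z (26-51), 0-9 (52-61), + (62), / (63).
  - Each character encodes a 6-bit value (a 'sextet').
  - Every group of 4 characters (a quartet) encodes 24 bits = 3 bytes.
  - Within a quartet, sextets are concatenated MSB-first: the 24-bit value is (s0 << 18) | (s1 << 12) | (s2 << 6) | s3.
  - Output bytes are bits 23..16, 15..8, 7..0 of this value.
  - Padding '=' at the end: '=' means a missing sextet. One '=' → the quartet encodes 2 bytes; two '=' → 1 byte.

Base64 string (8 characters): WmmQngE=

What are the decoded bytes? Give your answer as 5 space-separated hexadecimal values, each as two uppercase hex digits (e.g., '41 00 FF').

After char 0 ('W'=22): chars_in_quartet=1 acc=0x16 bytes_emitted=0
After char 1 ('m'=38): chars_in_quartet=2 acc=0x5A6 bytes_emitted=0
After char 2 ('m'=38): chars_in_quartet=3 acc=0x169A6 bytes_emitted=0
After char 3 ('Q'=16): chars_in_quartet=4 acc=0x5A6990 -> emit 5A 69 90, reset; bytes_emitted=3
After char 4 ('n'=39): chars_in_quartet=1 acc=0x27 bytes_emitted=3
After char 5 ('g'=32): chars_in_quartet=2 acc=0x9E0 bytes_emitted=3
After char 6 ('E'=4): chars_in_quartet=3 acc=0x27804 bytes_emitted=3
Padding '=': partial quartet acc=0x27804 -> emit 9E 01; bytes_emitted=5

Answer: 5A 69 90 9E 01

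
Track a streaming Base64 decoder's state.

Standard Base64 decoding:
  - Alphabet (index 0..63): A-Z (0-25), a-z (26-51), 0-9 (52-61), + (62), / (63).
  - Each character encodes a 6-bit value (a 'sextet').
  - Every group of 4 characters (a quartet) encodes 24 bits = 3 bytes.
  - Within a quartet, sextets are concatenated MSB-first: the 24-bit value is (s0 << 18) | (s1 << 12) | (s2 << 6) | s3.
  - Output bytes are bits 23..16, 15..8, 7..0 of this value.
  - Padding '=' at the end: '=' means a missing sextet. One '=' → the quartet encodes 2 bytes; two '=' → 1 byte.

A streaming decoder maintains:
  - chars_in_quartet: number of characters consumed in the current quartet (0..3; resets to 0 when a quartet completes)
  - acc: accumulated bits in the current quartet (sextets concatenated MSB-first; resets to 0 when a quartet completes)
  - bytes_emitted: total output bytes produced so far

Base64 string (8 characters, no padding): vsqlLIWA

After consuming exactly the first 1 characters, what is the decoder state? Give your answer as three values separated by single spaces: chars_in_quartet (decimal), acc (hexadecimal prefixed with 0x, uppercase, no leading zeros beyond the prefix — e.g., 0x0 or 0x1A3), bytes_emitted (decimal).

Answer: 1 0x2F 0

Derivation:
After char 0 ('v'=47): chars_in_quartet=1 acc=0x2F bytes_emitted=0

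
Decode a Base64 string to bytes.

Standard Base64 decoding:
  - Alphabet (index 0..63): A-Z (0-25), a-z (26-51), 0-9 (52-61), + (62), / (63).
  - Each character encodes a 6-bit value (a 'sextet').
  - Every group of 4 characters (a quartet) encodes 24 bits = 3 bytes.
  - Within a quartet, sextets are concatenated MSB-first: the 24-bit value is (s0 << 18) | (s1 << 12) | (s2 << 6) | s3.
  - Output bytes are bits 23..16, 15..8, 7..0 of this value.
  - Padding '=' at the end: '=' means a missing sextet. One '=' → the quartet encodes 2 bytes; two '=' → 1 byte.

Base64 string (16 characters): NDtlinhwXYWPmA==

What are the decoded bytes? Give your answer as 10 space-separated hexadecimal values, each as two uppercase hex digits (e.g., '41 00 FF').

Answer: 34 3B 65 8A 78 70 5D 85 8F 98

Derivation:
After char 0 ('N'=13): chars_in_quartet=1 acc=0xD bytes_emitted=0
After char 1 ('D'=3): chars_in_quartet=2 acc=0x343 bytes_emitted=0
After char 2 ('t'=45): chars_in_quartet=3 acc=0xD0ED bytes_emitted=0
After char 3 ('l'=37): chars_in_quartet=4 acc=0x343B65 -> emit 34 3B 65, reset; bytes_emitted=3
After char 4 ('i'=34): chars_in_quartet=1 acc=0x22 bytes_emitted=3
After char 5 ('n'=39): chars_in_quartet=2 acc=0x8A7 bytes_emitted=3
After char 6 ('h'=33): chars_in_quartet=3 acc=0x229E1 bytes_emitted=3
After char 7 ('w'=48): chars_in_quartet=4 acc=0x8A7870 -> emit 8A 78 70, reset; bytes_emitted=6
After char 8 ('X'=23): chars_in_quartet=1 acc=0x17 bytes_emitted=6
After char 9 ('Y'=24): chars_in_quartet=2 acc=0x5D8 bytes_emitted=6
After char 10 ('W'=22): chars_in_quartet=3 acc=0x17616 bytes_emitted=6
After char 11 ('P'=15): chars_in_quartet=4 acc=0x5D858F -> emit 5D 85 8F, reset; bytes_emitted=9
After char 12 ('m'=38): chars_in_quartet=1 acc=0x26 bytes_emitted=9
After char 13 ('A'=0): chars_in_quartet=2 acc=0x980 bytes_emitted=9
Padding '==': partial quartet acc=0x980 -> emit 98; bytes_emitted=10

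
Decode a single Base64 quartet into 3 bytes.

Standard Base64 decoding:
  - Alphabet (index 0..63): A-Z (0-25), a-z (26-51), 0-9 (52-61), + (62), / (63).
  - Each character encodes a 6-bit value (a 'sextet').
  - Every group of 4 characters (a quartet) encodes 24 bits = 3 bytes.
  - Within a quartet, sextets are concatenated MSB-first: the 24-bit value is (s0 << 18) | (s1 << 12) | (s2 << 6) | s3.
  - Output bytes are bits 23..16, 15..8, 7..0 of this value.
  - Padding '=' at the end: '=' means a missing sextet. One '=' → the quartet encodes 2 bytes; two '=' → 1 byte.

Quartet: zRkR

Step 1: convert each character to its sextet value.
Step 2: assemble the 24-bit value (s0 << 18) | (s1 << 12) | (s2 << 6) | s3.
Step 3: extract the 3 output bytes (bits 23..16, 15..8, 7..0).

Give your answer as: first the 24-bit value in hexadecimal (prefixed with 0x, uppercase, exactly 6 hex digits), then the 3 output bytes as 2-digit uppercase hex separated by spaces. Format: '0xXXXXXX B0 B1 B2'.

Answer: 0xCD1911 CD 19 11

Derivation:
Sextets: z=51, R=17, k=36, R=17
24-bit: (51<<18) | (17<<12) | (36<<6) | 17
      = 0xCC0000 | 0x011000 | 0x000900 | 0x000011
      = 0xCD1911
Bytes: (v>>16)&0xFF=CD, (v>>8)&0xFF=19, v&0xFF=11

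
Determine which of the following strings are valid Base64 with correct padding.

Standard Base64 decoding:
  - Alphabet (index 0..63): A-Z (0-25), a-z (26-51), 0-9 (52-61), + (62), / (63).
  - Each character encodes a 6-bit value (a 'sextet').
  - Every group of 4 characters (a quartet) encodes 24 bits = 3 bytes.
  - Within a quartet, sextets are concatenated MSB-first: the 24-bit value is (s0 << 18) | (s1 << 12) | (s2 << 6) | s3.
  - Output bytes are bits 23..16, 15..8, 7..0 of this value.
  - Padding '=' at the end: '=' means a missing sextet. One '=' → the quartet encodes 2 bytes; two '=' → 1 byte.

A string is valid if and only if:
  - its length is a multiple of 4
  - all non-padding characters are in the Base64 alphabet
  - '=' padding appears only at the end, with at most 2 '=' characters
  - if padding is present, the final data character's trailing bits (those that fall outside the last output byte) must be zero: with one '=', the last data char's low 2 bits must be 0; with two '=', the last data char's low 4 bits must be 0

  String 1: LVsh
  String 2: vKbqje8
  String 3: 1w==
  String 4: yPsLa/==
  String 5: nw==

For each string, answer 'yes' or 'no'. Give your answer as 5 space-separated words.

String 1: 'LVsh' → valid
String 2: 'vKbqje8' → invalid (len=7 not mult of 4)
String 3: '1w==' → valid
String 4: 'yPsLa/==' → invalid (bad trailing bits)
String 5: 'nw==' → valid

Answer: yes no yes no yes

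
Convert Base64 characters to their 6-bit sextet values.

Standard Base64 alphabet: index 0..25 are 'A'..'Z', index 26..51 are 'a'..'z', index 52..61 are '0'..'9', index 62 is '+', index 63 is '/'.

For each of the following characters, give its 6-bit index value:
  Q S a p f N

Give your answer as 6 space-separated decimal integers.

Answer: 16 18 26 41 31 13

Derivation:
'Q': A..Z range, ord('Q') − ord('A') = 16
'S': A..Z range, ord('S') − ord('A') = 18
'a': a..z range, 26 + ord('a') − ord('a') = 26
'p': a..z range, 26 + ord('p') − ord('a') = 41
'f': a..z range, 26 + ord('f') − ord('a') = 31
'N': A..Z range, ord('N') − ord('A') = 13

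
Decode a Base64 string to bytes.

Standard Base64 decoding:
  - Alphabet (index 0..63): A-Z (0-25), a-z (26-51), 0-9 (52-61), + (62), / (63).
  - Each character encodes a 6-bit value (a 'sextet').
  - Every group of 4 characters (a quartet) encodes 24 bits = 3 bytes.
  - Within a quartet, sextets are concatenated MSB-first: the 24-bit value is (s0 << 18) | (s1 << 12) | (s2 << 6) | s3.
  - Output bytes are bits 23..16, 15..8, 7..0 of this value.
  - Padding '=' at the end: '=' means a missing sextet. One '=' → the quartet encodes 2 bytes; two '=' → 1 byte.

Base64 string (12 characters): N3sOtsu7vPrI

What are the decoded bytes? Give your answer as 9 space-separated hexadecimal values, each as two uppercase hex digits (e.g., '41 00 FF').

After char 0 ('N'=13): chars_in_quartet=1 acc=0xD bytes_emitted=0
After char 1 ('3'=55): chars_in_quartet=2 acc=0x377 bytes_emitted=0
After char 2 ('s'=44): chars_in_quartet=3 acc=0xDDEC bytes_emitted=0
After char 3 ('O'=14): chars_in_quartet=4 acc=0x377B0E -> emit 37 7B 0E, reset; bytes_emitted=3
After char 4 ('t'=45): chars_in_quartet=1 acc=0x2D bytes_emitted=3
After char 5 ('s'=44): chars_in_quartet=2 acc=0xB6C bytes_emitted=3
After char 6 ('u'=46): chars_in_quartet=3 acc=0x2DB2E bytes_emitted=3
After char 7 ('7'=59): chars_in_quartet=4 acc=0xB6CBBB -> emit B6 CB BB, reset; bytes_emitted=6
After char 8 ('v'=47): chars_in_quartet=1 acc=0x2F bytes_emitted=6
After char 9 ('P'=15): chars_in_quartet=2 acc=0xBCF bytes_emitted=6
After char 10 ('r'=43): chars_in_quartet=3 acc=0x2F3EB bytes_emitted=6
After char 11 ('I'=8): chars_in_quartet=4 acc=0xBCFAC8 -> emit BC FA C8, reset; bytes_emitted=9

Answer: 37 7B 0E B6 CB BB BC FA C8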